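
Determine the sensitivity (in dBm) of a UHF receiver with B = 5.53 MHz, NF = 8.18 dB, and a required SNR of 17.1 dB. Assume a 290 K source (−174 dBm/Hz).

Sensitivity = −174 + 10 log₁₀(B) + NF + SNR_min
= −174 + 67.43 + 8.18 + 17.1
= −81.29 dBm → −81.3 dBm

−81.3 dBm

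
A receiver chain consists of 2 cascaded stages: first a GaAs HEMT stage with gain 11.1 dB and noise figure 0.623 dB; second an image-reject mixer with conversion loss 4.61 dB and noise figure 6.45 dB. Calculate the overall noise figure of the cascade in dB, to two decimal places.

1.52 dB

Convert to linear (a loss of L dB is a gain of −L dB): F_i = 10^(NF_i/10), G_i = 10^(G_i,dB/10)
  Stage 1: F_1 = 10^(0.623/10) = 1.154, G_1 = 10^(11.1/10) = 12.88
  Stage 2: F_2 = 10^(6.45/10) = 4.416, G_2 = 10^(−4.61/10) = 0.3459
Friis cascade:
  F = 1.154 + (4.416 − 1)/12.88 = 1.419
NF = 10 log₁₀(1.419) = 1.52 dB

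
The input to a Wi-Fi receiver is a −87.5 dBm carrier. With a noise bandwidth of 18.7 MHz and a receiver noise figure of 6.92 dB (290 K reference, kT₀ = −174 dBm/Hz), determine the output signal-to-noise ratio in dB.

6.9 dB

Noise floor: N = −174 + 10 log₁₀(B) + NF
10 log₁₀(1.87×10⁷) = 72.72 dB
N = −174 + 72.72 + 6.92 = −94.36 dBm
SNR = P_sig − N = −87.5 − (−94.36) = 6.86 dB → 6.9 dB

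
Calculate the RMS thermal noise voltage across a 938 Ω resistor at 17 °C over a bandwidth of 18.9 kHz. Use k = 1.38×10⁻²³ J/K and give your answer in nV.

533 nV

T = 17 °C + 273.15 = 290.15 K
V_n = √(4kTRB)
4kTRB = 4 × 1.38×10⁻²³ × 290.15 × 9.38×10² × 1.89×10⁴ = 2.84×10⁻¹³ V²
V_n = √(2.84×10⁻¹³) = 5.33×10⁻⁷ V = 533 nV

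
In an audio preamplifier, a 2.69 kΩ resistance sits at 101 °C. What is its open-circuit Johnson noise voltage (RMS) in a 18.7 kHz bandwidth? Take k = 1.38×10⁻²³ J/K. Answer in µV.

1.02 µV

T = 101 °C + 273.15 = 374.15 K
V_n = √(4kTRB)
4kTRB = 4 × 1.38×10⁻²³ × 374.15 × 2.69×10³ × 1.87×10⁴ = 1.04×10⁻¹² V²
V_n = √(1.04×10⁻¹²) = 1.02×10⁻⁶ V = 1.02 µV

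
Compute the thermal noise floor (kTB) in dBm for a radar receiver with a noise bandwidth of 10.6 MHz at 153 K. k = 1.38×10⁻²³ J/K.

P_n = kTB = 1.38×10⁻²³ × 153 × 1.06×10⁷ = 2.24×10⁻¹⁴ W
In dBm: 10 log₁₀(2.24×10⁻¹⁴ / 10⁻³) = −106.5 dBm

−106.5 dBm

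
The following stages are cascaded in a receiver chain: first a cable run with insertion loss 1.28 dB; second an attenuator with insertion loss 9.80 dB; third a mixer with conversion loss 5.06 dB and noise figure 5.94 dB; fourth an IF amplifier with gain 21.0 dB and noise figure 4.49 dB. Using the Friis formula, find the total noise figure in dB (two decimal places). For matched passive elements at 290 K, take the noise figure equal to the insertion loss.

Convert to linear (a loss of L dB is a gain of −L dB): F_i = 10^(NF_i/10), G_i = 10^(G_i,dB/10)
  Stage 1: F_1 = 10^(1.28/10) = 1.343, G_1 = 10^(−1.28/10) = 0.7447
  Stage 2: F_2 = 10^(9.80/10) = 9.550, G_2 = 10^(−9.80/10) = 0.1047
  Stage 3: F_3 = 10^(5.94/10) = 3.926, G_3 = 10^(−5.06/10) = 0.3119
  Stage 4: F_4 = 10^(4.49/10) = 2.812, G_4 = 10^(21.0/10) = 125.9
Friis cascade:
  F = 1.343 + (9.550 − 1)/0.7447 + (3.926 − 1)/0.07798 + (2.812 − 1)/0.02432 = 124.8
NF = 10 log₁₀(124.8) = 20.96 dB

20.96 dB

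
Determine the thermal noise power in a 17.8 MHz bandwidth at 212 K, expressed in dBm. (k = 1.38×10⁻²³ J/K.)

P_n = kTB = 1.38×10⁻²³ × 212 × 1.78×10⁷ = 5.21×10⁻¹⁴ W
In dBm: 10 log₁₀(5.21×10⁻¹⁴ / 10⁻³) = −102.8 dBm

−102.8 dBm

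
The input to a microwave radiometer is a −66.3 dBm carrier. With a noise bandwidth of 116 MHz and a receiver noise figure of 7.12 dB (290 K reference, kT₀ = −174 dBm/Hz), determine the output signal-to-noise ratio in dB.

19.9 dB

Noise floor: N = −174 + 10 log₁₀(B) + NF
10 log₁₀(1.16×10⁸) = 80.64 dB
N = −174 + 80.64 + 7.12 = −86.24 dBm
SNR = P_sig − N = −66.3 − (−86.24) = 19.94 dB → 19.9 dB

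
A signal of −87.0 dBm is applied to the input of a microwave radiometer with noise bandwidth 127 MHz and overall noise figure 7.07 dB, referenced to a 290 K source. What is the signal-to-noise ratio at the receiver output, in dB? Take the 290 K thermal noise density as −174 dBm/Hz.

−1.1 dB

Noise floor: N = −174 + 10 log₁₀(B) + NF
10 log₁₀(1.27×10⁸) = 81.04 dB
N = −174 + 81.04 + 7.07 = −85.89 dBm
SNR = P_sig − N = −87.0 − (−85.89) = −1.11 dB → −1.1 dB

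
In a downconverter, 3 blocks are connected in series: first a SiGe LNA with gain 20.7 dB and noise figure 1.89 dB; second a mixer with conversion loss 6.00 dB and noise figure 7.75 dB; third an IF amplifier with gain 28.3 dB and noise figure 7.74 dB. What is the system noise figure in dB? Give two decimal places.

2.44 dB

Convert to linear (a loss of L dB is a gain of −L dB): F_i = 10^(NF_i/10), G_i = 10^(G_i,dB/10)
  Stage 1: F_1 = 10^(1.89/10) = 1.545, G_1 = 10^(20.7/10) = 117.5
  Stage 2: F_2 = 10^(7.75/10) = 5.957, G_2 = 10^(−6.00/10) = 0.2512
  Stage 3: F_3 = 10^(7.74/10) = 5.943, G_3 = 10^(28.3/10) = 676.1
Friis cascade:
  F = 1.545 + (5.957 − 1)/117.5 + (5.943 − 1)/29.51 = 1.755
NF = 10 log₁₀(1.755) = 2.44 dB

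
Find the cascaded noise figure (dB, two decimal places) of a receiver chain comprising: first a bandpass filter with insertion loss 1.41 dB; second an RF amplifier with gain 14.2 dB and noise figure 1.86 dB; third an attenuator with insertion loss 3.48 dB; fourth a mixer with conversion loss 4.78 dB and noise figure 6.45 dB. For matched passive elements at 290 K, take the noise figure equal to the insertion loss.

Convert to linear (a loss of L dB is a gain of −L dB): F_i = 10^(NF_i/10), G_i = 10^(G_i,dB/10)
  Stage 1: F_1 = 10^(1.41/10) = 1.384, G_1 = 10^(−1.41/10) = 0.7228
  Stage 2: F_2 = 10^(1.86/10) = 1.535, G_2 = 10^(14.2/10) = 26.30
  Stage 3: F_3 = 10^(3.48/10) = 2.228, G_3 = 10^(−3.48/10) = 0.4487
  Stage 4: F_4 = 10^(6.45/10) = 4.416, G_4 = 10^(−4.78/10) = 0.3327
Friis cascade:
  F = 1.384 + (1.535 − 1)/0.7228 + (2.228 − 1)/19.01 + (4.416 − 1)/8.531 = 2.588
NF = 10 log₁₀(2.588) = 4.13 dB

4.13 dB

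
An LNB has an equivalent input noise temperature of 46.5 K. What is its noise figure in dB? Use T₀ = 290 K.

0.646 dB

F = 1 + T_e/T₀ = 1 + 46.5/290 = 1.16034
NF = 10 log₁₀(1.16034) = 0.646 dB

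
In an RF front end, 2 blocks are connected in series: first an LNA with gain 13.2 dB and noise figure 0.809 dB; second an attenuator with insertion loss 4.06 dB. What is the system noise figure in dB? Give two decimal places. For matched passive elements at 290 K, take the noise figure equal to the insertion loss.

Convert to linear (a loss of L dB is a gain of −L dB): F_i = 10^(NF_i/10), G_i = 10^(G_i,dB/10)
  Stage 1: F_1 = 10^(0.809/10) = 1.205, G_1 = 10^(13.2/10) = 20.89
  Stage 2: F_2 = 10^(4.06/10) = 2.547, G_2 = 10^(−4.06/10) = 0.3926
Friis cascade:
  F = 1.205 + (2.547 − 1)/20.89 = 1.279
NF = 10 log₁₀(1.279) = 1.07 dB

1.07 dB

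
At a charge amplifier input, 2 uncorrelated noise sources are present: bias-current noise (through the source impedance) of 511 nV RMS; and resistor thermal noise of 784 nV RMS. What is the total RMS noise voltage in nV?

936 nV

Uncorrelated sources add in power (mean-square): V_tot = √(ΣV_i²)
V_tot = √[(5.11×10⁻⁷)² + (7.84×10⁻⁷)²] = 9.36×10⁻⁷ V = 936 nV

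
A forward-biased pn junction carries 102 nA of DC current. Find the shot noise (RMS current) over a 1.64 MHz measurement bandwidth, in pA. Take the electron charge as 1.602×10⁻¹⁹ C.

I_n = √(2qI·B)
2qI·B = 2 × 1.602×10⁻¹⁹ × 1.02×10⁻⁷ × 1.64×10⁶ = 5.36×10⁻²⁰ A²
I_n = √(5.36×10⁻²⁰) = 2.32×10⁻¹⁰ A = 232 pA

232 pA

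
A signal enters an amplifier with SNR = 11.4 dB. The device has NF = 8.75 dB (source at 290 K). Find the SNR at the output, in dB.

2.65 dB

By definition F = SNR_in/SNR_out, so in dB: SNR_out = SNR_in − NF
SNR_out = 11.4 − 8.75 = 2.65 dB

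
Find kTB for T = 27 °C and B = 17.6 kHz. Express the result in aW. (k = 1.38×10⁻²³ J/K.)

72.9 aW

T = 27 °C + 273.15 = 300.15 K
P_n = kTB = 1.38×10⁻²³ × 300.15 × 1.76×10⁴ = 7.29×10⁻¹⁷ W = 72.9 aW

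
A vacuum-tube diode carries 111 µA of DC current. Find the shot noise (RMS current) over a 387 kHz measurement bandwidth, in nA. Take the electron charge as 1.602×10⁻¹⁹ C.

3.71 nA

I_n = √(2qI·B)
2qI·B = 2 × 1.602×10⁻¹⁹ × 1.11×10⁻⁴ × 3.87×10⁵ = 1.38×10⁻¹⁷ A²
I_n = √(1.38×10⁻¹⁷) = 3.71×10⁻⁹ A = 3.71 nA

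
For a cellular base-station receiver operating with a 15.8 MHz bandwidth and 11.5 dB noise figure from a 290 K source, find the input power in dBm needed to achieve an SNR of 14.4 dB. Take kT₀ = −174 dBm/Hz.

−76.1 dBm

Sensitivity = −174 + 10 log₁₀(B) + NF + SNR_min
= −174 + 71.99 + 11.5 + 14.4
= −76.11 dBm → −76.1 dBm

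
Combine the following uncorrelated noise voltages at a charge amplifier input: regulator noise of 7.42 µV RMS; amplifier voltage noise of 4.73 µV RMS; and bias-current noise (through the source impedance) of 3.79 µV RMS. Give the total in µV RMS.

9.58 µV

Uncorrelated sources add in power (mean-square): V_tot = √(ΣV_i²)
V_tot = √[(7.42×10⁻⁶)² + (4.73×10⁻⁶)² + (3.79×10⁻⁶)²] = 9.58×10⁻⁶ V = 9.58 µV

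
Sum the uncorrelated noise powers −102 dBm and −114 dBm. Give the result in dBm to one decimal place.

−101.7 dBm

Convert to linear, add, convert back:
P₁ = 6.31×10⁻¹⁴ W, P₂ = 3.98×10⁻¹⁵ W
P_tot = 6.71×10⁻¹⁴ W → 10 log₁₀(P_tot / 10⁻³) = −101.7 dBm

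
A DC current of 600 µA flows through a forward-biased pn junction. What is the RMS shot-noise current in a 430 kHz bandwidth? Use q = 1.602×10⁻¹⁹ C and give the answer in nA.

9.09 nA

I_n = √(2qI·B)
2qI·B = 2 × 1.602×10⁻¹⁹ × 6.00×10⁻⁴ × 4.30×10⁵ = 8.27×10⁻¹⁷ A²
I_n = √(8.27×10⁻¹⁷) = 9.09×10⁻⁹ A = 9.09 nA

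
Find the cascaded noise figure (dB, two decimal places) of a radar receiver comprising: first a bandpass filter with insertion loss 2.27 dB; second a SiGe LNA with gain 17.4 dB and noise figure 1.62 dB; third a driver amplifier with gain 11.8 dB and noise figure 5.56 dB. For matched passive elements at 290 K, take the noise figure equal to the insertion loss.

4.03 dB

Convert to linear (a loss of L dB is a gain of −L dB): F_i = 10^(NF_i/10), G_i = 10^(G_i,dB/10)
  Stage 1: F_1 = 10^(2.27/10) = 1.687, G_1 = 10^(−2.27/10) = 0.5929
  Stage 2: F_2 = 10^(1.62/10) = 1.452, G_2 = 10^(17.4/10) = 54.95
  Stage 3: F_3 = 10^(5.56/10) = 3.597, G_3 = 10^(11.8/10) = 15.14
Friis cascade:
  F = 1.687 + (1.452 − 1)/0.5929 + (3.597 − 1)/32.58 = 2.529
NF = 10 log₁₀(2.529) = 4.03 dB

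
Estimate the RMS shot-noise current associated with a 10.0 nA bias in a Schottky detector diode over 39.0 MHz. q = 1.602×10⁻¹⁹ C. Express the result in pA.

353 pA

I_n = √(2qI·B)
2qI·B = 2 × 1.602×10⁻¹⁹ × 1.00×10⁻⁸ × 3.90×10⁷ = 1.25×10⁻¹⁹ A²
I_n = √(1.25×10⁻¹⁹) = 3.53×10⁻¹⁰ A = 353 pA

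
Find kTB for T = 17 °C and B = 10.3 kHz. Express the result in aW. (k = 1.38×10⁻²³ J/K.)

41.2 aW

T = 17 °C + 273.15 = 290.15 K
P_n = kTB = 1.38×10⁻²³ × 290.15 × 1.03×10⁴ = 4.12×10⁻¹⁷ W = 41.2 aW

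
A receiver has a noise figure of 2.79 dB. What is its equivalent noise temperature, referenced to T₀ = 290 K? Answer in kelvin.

261 K

F = 10^(2.79/10) = 1.90108
T_e = (F − 1)·T₀ = (1.90108 − 1) × 290 = 261 K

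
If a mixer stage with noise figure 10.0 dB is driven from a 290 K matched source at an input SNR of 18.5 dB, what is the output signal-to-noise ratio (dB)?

By definition F = SNR_in/SNR_out, so in dB: SNR_out = SNR_in − NF
SNR_out = 18.5 − 10.0 = 8.5 dB

8.5 dB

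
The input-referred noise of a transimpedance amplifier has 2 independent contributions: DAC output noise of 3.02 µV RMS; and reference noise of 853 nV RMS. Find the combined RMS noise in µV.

3.14 µV

Uncorrelated sources add in power (mean-square): V_tot = √(ΣV_i²)
V_tot = √[(3.02×10⁻⁶)² + (8.53×10⁻⁷)²] = 3.14×10⁻⁶ V = 3.14 µV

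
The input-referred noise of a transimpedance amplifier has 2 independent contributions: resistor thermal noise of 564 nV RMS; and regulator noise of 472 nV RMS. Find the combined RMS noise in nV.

Uncorrelated sources add in power (mean-square): V_tot = √(ΣV_i²)
V_tot = √[(5.64×10⁻⁷)² + (4.72×10⁻⁷)²] = 7.35×10⁻⁷ V = 735 nV

735 nV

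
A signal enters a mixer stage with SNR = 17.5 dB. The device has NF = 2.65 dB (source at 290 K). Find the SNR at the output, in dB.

By definition F = SNR_in/SNR_out, so in dB: SNR_out = SNR_in − NF
SNR_out = 17.5 − 2.65 = 14.85 dB

14.85 dB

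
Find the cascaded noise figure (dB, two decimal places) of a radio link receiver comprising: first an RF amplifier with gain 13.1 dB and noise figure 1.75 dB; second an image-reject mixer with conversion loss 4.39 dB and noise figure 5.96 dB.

2.15 dB

Convert to linear (a loss of L dB is a gain of −L dB): F_i = 10^(NF_i/10), G_i = 10^(G_i,dB/10)
  Stage 1: F_1 = 10^(1.75/10) = 1.496, G_1 = 10^(13.1/10) = 20.42
  Stage 2: F_2 = 10^(5.96/10) = 3.945, G_2 = 10^(−4.39/10) = 0.3639
Friis cascade:
  F = 1.496 + (3.945 − 1)/20.42 = 1.640
NF = 10 log₁₀(1.640) = 2.15 dB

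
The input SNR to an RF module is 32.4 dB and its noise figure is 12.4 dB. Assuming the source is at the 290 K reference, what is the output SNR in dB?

By definition F = SNR_in/SNR_out, so in dB: SNR_out = SNR_in − NF
SNR_out = 32.4 − 12.4 = 20.0 dB

20.0 dB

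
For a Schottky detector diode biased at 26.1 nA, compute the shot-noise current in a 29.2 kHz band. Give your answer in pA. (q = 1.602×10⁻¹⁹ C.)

15.6 pA

I_n = √(2qI·B)
2qI·B = 2 × 1.602×10⁻¹⁹ × 2.61×10⁻⁸ × 2.92×10⁴ = 2.44×10⁻²² A²
I_n = √(2.44×10⁻²²) = 1.56×10⁻¹¹ A = 15.6 pA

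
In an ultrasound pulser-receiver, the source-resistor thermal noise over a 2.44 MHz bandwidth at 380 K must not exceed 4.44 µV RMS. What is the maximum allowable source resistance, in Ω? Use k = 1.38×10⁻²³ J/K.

Johnson–Nyquist: V_n = √(4kTRB) ⇒ R = V_n² / (4kTB)
4kTB = 4 × 1.38×10⁻²³ × 380 × 2.44×10⁶ = 5.12×10⁻¹⁴
R = (4.44×10⁻⁶)² / 5.12×10⁻¹⁴ = 3.85×10² Ω = 385 Ω

385 Ω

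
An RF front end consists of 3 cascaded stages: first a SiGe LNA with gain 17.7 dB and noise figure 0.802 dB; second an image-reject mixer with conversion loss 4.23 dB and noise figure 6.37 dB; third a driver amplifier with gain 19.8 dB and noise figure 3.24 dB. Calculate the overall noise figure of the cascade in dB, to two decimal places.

Convert to linear (a loss of L dB is a gain of −L dB): F_i = 10^(NF_i/10), G_i = 10^(G_i,dB/10)
  Stage 1: F_1 = 10^(0.802/10) = 1.203, G_1 = 10^(17.7/10) = 58.88
  Stage 2: F_2 = 10^(6.37/10) = 4.335, G_2 = 10^(−4.23/10) = 0.3776
  Stage 3: F_3 = 10^(3.24/10) = 2.109, G_3 = 10^(19.8/10) = 95.50
Friis cascade:
  F = 1.203 + (4.335 − 1)/58.88 + (2.109 − 1)/22.23 = 1.309
NF = 10 log₁₀(1.309) = 1.17 dB

1.17 dB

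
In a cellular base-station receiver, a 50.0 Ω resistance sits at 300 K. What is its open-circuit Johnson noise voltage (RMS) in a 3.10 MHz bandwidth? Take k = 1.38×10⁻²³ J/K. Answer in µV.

1.60 µV

V_n = √(4kTRB)
4kTRB = 4 × 1.38×10⁻²³ × 300 × 5.00×10¹ × 3.10×10⁶ = 2.57×10⁻¹² V²
V_n = √(2.57×10⁻¹²) = 1.60×10⁻⁶ V = 1.60 µV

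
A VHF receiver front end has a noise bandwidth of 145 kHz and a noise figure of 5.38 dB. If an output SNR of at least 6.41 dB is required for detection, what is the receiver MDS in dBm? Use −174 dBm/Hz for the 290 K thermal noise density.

−110.6 dBm

Sensitivity = −174 + 10 log₁₀(B) + NF + SNR_min
= −174 + 51.61 + 5.38 + 6.41
= −110.60 dBm → −110.6 dBm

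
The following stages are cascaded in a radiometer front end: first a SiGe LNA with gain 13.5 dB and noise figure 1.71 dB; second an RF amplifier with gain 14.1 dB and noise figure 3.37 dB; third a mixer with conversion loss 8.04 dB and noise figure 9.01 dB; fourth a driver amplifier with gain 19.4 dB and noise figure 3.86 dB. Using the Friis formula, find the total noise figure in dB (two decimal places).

1.94 dB

Convert to linear (a loss of L dB is a gain of −L dB): F_i = 10^(NF_i/10), G_i = 10^(G_i,dB/10)
  Stage 1: F_1 = 10^(1.71/10) = 1.483, G_1 = 10^(13.5/10) = 22.39
  Stage 2: F_2 = 10^(3.37/10) = 2.173, G_2 = 10^(14.1/10) = 25.70
  Stage 3: F_3 = 10^(9.01/10) = 7.962, G_3 = 10^(−8.04/10) = 0.1570
  Stage 4: F_4 = 10^(3.86/10) = 2.432, G_4 = 10^(19.4/10) = 87.10
Friis cascade:
  F = 1.483 + (2.173 − 1)/22.39 + (7.962 − 1)/575.4 + (2.432 − 1)/90.36 = 1.563
NF = 10 log₁₀(1.563) = 1.94 dB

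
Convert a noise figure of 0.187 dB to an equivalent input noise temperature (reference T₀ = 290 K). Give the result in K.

12.8 K

F = 10^(0.187/10) = 1.044
T_e = (F − 1)·T₀ = (1.044 − 1) × 290 = 12.8 K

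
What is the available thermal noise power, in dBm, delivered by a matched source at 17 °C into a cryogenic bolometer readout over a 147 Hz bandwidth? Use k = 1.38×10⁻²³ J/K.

−152.3 dBm

T = 17 °C + 273.15 = 290.15 K
P_n = kTB = 1.38×10⁻²³ × 290.15 × 1.47×10² = 5.89×10⁻¹⁹ W
In dBm: 10 log₁₀(5.89×10⁻¹⁹ / 10⁻³) = −152.3 dBm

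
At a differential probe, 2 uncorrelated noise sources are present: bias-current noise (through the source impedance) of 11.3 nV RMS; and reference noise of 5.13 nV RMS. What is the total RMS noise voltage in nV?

12.4 nV

Uncorrelated sources add in power (mean-square): V_tot = √(ΣV_i²)
V_tot = √[(1.13×10⁻⁸)² + (5.13×10⁻⁹)²] = 1.24×10⁻⁸ V = 12.4 nV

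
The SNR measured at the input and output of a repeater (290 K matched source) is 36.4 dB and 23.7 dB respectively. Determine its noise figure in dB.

12.7 dB

NF (dB) = SNR_in(dB) − SNR_out(dB) when the source is at T₀
NF = 36.4 − 23.7 = 12.7 dB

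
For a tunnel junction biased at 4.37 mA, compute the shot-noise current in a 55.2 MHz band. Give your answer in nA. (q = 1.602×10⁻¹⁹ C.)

I_n = √(2qI·B)
2qI·B = 2 × 1.602×10⁻¹⁹ × 4.37×10⁻³ × 5.52×10⁷ = 7.73×10⁻¹⁴ A²
I_n = √(7.73×10⁻¹⁴) = 2.78×10⁻⁷ A = 278 nA

278 nA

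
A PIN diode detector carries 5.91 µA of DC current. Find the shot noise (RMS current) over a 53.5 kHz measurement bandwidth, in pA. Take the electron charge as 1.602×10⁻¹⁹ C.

I_n = √(2qI·B)
2qI·B = 2 × 1.602×10⁻¹⁹ × 5.91×10⁻⁶ × 5.35×10⁴ = 1.01×10⁻¹⁹ A²
I_n = √(1.01×10⁻¹⁹) = 3.18×10⁻¹⁰ A = 318 pA

318 pA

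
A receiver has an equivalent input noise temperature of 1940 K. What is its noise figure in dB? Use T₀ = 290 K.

8.86 dB

F = 1 + T_e/T₀ = 1 + 1940/290 = 7.68966
NF = 10 log₁₀(7.68966) = 8.86 dB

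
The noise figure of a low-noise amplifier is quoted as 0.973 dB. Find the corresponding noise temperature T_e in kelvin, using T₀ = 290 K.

F = 10^(0.973/10) = 1.25112
T_e = (F − 1)·T₀ = (1.25112 − 1) × 290 = 72.8 K

72.8 K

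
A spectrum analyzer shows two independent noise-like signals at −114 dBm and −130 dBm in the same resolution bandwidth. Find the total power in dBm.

−113.9 dBm

Convert to linear, add, convert back:
P₁ = 3.98×10⁻¹⁵ W, P₂ = 1.00×10⁻¹⁶ W
P_tot = 4.08×10⁻¹⁵ W → 10 log₁₀(P_tot / 10⁻³) = −113.9 dBm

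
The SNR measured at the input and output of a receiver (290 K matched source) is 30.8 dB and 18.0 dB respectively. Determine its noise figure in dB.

NF (dB) = SNR_in(dB) − SNR_out(dB) when the source is at T₀
NF = 30.8 − 18.0 = 12.8 dB

12.8 dB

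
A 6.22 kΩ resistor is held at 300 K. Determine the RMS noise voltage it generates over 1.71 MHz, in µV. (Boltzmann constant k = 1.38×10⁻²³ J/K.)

13.3 µV

V_n = √(4kTRB)
4kTRB = 4 × 1.38×10⁻²³ × 300 × 6.22×10³ × 1.71×10⁶ = 1.76×10⁻¹⁰ V²
V_n = √(1.76×10⁻¹⁰) = 1.33×10⁻⁵ V = 13.3 µV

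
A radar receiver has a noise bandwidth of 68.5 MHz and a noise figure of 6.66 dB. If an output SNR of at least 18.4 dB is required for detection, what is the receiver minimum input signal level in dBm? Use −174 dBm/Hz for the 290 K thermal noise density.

Sensitivity = −174 + 10 log₁₀(B) + NF + SNR_min
= −174 + 78.36 + 6.66 + 18.4
= −70.58 dBm → −70.6 dBm

−70.6 dBm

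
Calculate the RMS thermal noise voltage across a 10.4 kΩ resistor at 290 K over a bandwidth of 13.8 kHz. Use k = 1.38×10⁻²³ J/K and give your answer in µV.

1.52 µV

V_n = √(4kTRB)
4kTRB = 4 × 1.38×10⁻²³ × 290 × 1.04×10⁴ × 1.38×10⁴ = 2.30×10⁻¹² V²
V_n = √(2.30×10⁻¹²) = 1.52×10⁻⁶ V = 1.52 µV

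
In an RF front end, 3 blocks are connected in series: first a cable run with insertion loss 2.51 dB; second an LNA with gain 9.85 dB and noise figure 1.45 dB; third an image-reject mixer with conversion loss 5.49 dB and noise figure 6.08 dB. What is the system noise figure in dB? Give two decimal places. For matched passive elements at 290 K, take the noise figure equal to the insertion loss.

Convert to linear (a loss of L dB is a gain of −L dB): F_i = 10^(NF_i/10), G_i = 10^(G_i,dB/10)
  Stage 1: F_1 = 10^(2.51/10) = 1.782, G_1 = 10^(−2.51/10) = 0.5610
  Stage 2: F_2 = 10^(1.45/10) = 1.396, G_2 = 10^(9.85/10) = 9.661
  Stage 3: F_3 = 10^(6.08/10) = 4.055, G_3 = 10^(−5.49/10) = 0.2825
Friis cascade:
  F = 1.782 + (1.396 − 1)/0.5610 + (4.055 − 1)/5.420 = 3.053
NF = 10 log₁₀(3.053) = 4.85 dB

4.85 dB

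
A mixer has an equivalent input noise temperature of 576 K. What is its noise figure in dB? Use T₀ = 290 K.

F = 1 + T_e/T₀ = 1 + 576/290 = 2.98621
NF = 10 log₁₀(2.98621) = 4.75 dB

4.75 dB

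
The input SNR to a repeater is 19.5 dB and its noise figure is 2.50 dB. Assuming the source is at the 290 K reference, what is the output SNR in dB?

By definition F = SNR_in/SNR_out, so in dB: SNR_out = SNR_in − NF
SNR_out = 19.5 − 2.50 = 17.00 dB

17.00 dB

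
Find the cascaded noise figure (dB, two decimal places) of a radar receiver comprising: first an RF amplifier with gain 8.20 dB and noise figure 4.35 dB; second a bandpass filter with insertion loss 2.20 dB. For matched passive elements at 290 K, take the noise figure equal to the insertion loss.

Convert to linear (a loss of L dB is a gain of −L dB): F_i = 10^(NF_i/10), G_i = 10^(G_i,dB/10)
  Stage 1: F_1 = 10^(4.35/10) = 2.723, G_1 = 10^(8.20/10) = 6.607
  Stage 2: F_2 = 10^(2.20/10) = 1.660, G_2 = 10^(−2.20/10) = 0.6026
Friis cascade:
  F = 2.723 + (1.660 − 1)/6.607 = 2.823
NF = 10 log₁₀(2.823) = 4.51 dB

4.51 dB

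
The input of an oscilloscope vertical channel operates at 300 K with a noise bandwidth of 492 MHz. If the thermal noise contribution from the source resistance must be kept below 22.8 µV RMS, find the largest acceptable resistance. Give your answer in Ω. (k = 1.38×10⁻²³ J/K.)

63.8 Ω

Johnson–Nyquist: V_n = √(4kTRB) ⇒ R = V_n² / (4kTB)
4kTB = 4 × 1.38×10⁻²³ × 300 × 4.92×10⁸ = 8.15×10⁻¹²
R = (2.28×10⁻⁵)² / 8.15×10⁻¹² = 6.38×10¹ Ω = 63.8 Ω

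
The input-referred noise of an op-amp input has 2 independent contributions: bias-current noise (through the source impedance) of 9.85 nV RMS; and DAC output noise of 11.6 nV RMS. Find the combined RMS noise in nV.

Uncorrelated sources add in power (mean-square): V_tot = √(ΣV_i²)
V_tot = √[(9.85×10⁻⁹)² + (1.16×10⁻⁸)²] = 1.52×10⁻⁸ V = 15.2 nV

15.2 nV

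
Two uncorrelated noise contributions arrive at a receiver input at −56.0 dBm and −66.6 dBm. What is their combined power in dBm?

−55.6 dBm

Convert to linear, add, convert back:
P₁ = 2.51×10⁻⁹ W, P₂ = 2.19×10⁻¹⁰ W
P_tot = 2.73×10⁻⁹ W → 10 log₁₀(P_tot / 10⁻³) = −55.6 dBm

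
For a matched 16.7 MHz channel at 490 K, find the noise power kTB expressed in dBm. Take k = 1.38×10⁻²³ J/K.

P_n = kTB = 1.38×10⁻²³ × 490 × 1.67×10⁷ = 1.13×10⁻¹³ W
In dBm: 10 log₁₀(1.13×10⁻¹³ / 10⁻³) = −99.5 dBm

−99.5 dBm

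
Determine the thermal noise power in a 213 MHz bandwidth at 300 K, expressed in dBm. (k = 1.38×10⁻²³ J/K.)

P_n = kTB = 1.38×10⁻²³ × 300 × 2.13×10⁸ = 8.82×10⁻¹³ W
In dBm: 10 log₁₀(8.82×10⁻¹³ / 10⁻³) = −90.5 dBm

−90.5 dBm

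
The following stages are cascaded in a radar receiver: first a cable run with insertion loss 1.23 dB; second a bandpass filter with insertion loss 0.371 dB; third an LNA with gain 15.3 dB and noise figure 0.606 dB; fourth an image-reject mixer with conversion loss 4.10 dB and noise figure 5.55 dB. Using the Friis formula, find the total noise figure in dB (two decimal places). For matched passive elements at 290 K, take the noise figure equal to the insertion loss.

Convert to linear (a loss of L dB is a gain of −L dB): F_i = 10^(NF_i/10), G_i = 10^(G_i,dB/10)
  Stage 1: F_1 = 10^(1.23/10) = 1.327, G_1 = 10^(−1.23/10) = 0.7534
  Stage 2: F_2 = 10^(0.371/10) = 1.089, G_2 = 10^(−0.371/10) = 0.9181
  Stage 3: F_3 = 10^(0.606/10) = 1.150, G_3 = 10^(15.3/10) = 33.88
  Stage 4: F_4 = 10^(5.55/10) = 3.589, G_4 = 10^(−4.10/10) = 0.3890
Friis cascade:
  F = 1.327 + (1.089 − 1)/0.7534 + (1.150 − 1)/0.6917 + (3.589 − 1)/23.44 = 1.773
NF = 10 log₁₀(1.773) = 2.49 dB

2.49 dB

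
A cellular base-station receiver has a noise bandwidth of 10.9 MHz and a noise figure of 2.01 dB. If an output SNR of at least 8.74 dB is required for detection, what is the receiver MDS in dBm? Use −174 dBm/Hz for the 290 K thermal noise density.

Sensitivity = −174 + 10 log₁₀(B) + NF + SNR_min
= −174 + 70.37 + 2.01 + 8.74
= −92.88 dBm → −92.9 dBm

−92.9 dBm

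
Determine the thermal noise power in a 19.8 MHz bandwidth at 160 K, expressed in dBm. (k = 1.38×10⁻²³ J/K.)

P_n = kTB = 1.38×10⁻²³ × 160 × 1.98×10⁷ = 4.37×10⁻¹⁴ W
In dBm: 10 log₁₀(4.37×10⁻¹⁴ / 10⁻³) = −103.6 dBm

−103.6 dBm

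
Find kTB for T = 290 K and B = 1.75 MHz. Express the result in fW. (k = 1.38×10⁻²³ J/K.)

P_n = kTB = 1.38×10⁻²³ × 290 × 1.75×10⁶ = 7.00×10⁻¹⁵ W = 7.00 fW

7.00 fW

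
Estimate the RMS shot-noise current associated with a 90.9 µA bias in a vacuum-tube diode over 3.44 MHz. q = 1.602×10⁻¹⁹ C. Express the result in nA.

10.0 nA

I_n = √(2qI·B)
2qI·B = 2 × 1.602×10⁻¹⁹ × 9.09×10⁻⁵ × 3.44×10⁶ = 1.00×10⁻¹⁶ A²
I_n = √(1.00×10⁻¹⁶) = 1.00×10⁻⁸ A = 10.0 nA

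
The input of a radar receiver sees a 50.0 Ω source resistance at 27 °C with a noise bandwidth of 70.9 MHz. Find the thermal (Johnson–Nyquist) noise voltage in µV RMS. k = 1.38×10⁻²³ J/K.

T = 27 °C + 273.15 = 300.15 K
V_n = √(4kTRB)
4kTRB = 4 × 1.38×10⁻²³ × 300.15 × 5.00×10¹ × 7.09×10⁷ = 5.87×10⁻¹¹ V²
V_n = √(5.87×10⁻¹¹) = 7.66×10⁻⁶ V = 7.66 µV

7.66 µV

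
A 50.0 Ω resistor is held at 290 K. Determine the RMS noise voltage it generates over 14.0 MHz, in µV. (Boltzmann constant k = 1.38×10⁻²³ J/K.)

V_n = √(4kTRB)
4kTRB = 4 × 1.38×10⁻²³ × 290 × 5.00×10¹ × 1.40×10⁷ = 1.12×10⁻¹¹ V²
V_n = √(1.12×10⁻¹¹) = 3.35×10⁻⁶ V = 3.35 µV

3.35 µV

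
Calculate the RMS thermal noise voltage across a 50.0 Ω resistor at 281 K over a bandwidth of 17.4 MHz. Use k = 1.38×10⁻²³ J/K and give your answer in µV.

V_n = √(4kTRB)
4kTRB = 4 × 1.38×10⁻²³ × 281 × 5.00×10¹ × 1.74×10⁷ = 1.35×10⁻¹¹ V²
V_n = √(1.35×10⁻¹¹) = 3.67×10⁻⁶ V = 3.67 µV

3.67 µV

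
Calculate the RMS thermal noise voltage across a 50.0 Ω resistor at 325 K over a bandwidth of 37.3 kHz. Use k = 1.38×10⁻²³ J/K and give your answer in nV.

183 nV

V_n = √(4kTRB)
4kTRB = 4 × 1.38×10⁻²³ × 325 × 5.00×10¹ × 3.73×10⁴ = 3.35×10⁻¹⁴ V²
V_n = √(3.35×10⁻¹⁴) = 1.83×10⁻⁷ V = 183 nV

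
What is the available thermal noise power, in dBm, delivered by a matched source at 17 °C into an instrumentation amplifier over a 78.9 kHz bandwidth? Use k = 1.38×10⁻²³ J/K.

−125.0 dBm

T = 17 °C + 273.15 = 290.15 K
P_n = kTB = 1.38×10⁻²³ × 290.15 × 7.89×10⁴ = 3.16×10⁻¹⁶ W
In dBm: 10 log₁₀(3.16×10⁻¹⁶ / 10⁻³) = −125.0 dBm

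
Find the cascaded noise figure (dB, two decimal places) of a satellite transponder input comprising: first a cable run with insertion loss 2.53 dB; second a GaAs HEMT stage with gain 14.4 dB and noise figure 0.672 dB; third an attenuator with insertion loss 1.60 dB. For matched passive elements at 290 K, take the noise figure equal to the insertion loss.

Convert to linear (a loss of L dB is a gain of −L dB): F_i = 10^(NF_i/10), G_i = 10^(G_i,dB/10)
  Stage 1: F_1 = 10^(2.53/10) = 1.791, G_1 = 10^(−2.53/10) = 0.5585
  Stage 2: F_2 = 10^(0.672/10) = 1.167, G_2 = 10^(14.4/10) = 27.54
  Stage 3: F_3 = 10^(1.60/10) = 1.445, G_3 = 10^(−1.60/10) = 0.6918
Friis cascade:
  F = 1.791 + (1.167 − 1)/0.5585 + (1.445 − 1)/15.38 = 2.119
NF = 10 log₁₀(2.119) = 3.26 dB

3.26 dB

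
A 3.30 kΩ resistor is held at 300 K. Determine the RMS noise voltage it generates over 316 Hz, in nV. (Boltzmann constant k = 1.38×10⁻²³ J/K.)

131 nV

V_n = √(4kTRB)
4kTRB = 4 × 1.38×10⁻²³ × 300 × 3.30×10³ × 3.16×10² = 1.73×10⁻¹⁴ V²
V_n = √(1.73×10⁻¹⁴) = 1.31×10⁻⁷ V = 131 nV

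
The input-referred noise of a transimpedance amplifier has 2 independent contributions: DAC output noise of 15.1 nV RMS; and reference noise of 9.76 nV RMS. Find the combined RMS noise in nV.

Uncorrelated sources add in power (mean-square): V_tot = √(ΣV_i²)
V_tot = √[(1.51×10⁻⁸)² + (9.76×10⁻⁹)²] = 1.80×10⁻⁸ V = 18.0 nV

18.0 nV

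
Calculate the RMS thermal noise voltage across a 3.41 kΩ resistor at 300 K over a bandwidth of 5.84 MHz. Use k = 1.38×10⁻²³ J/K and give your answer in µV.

V_n = √(4kTRB)
4kTRB = 4 × 1.38×10⁻²³ × 300 × 3.41×10³ × 5.84×10⁶ = 3.30×10⁻¹⁰ V²
V_n = √(3.30×10⁻¹⁰) = 1.82×10⁻⁵ V = 18.2 µV

18.2 µV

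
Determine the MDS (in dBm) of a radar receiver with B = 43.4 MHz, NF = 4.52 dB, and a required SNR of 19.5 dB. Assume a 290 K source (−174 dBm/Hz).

−73.6 dBm

Sensitivity = −174 + 10 log₁₀(B) + NF + SNR_min
= −174 + 76.37 + 4.52 + 19.5
= −73.61 dBm → −73.6 dBm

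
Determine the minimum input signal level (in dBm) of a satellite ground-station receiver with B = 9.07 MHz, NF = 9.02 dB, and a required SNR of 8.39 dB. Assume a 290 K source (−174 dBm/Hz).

Sensitivity = −174 + 10 log₁₀(B) + NF + SNR_min
= −174 + 69.58 + 9.02 + 8.39
= −87.01 dBm → −87.0 dBm

−87.0 dBm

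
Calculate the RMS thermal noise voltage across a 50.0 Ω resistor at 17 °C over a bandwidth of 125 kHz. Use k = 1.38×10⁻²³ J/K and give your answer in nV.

316 nV

T = 17 °C + 273.15 = 290.15 K
V_n = √(4kTRB)
4kTRB = 4 × 1.38×10⁻²³ × 290.15 × 5.00×10¹ × 1.25×10⁵ = 1.00×10⁻¹³ V²
V_n = √(1.00×10⁻¹³) = 3.16×10⁻⁷ V = 316 nV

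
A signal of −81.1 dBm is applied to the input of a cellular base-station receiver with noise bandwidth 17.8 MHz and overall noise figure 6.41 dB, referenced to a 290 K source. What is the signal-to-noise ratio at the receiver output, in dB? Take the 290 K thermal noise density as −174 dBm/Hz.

14.0 dB

Noise floor: N = −174 + 10 log₁₀(B) + NF
10 log₁₀(1.78×10⁷) = 72.5 dB
N = −174 + 72.5 + 6.41 = −95.09 dBm
SNR = P_sig − N = −81.1 − (−95.09) = 13.99 dB → 14.0 dB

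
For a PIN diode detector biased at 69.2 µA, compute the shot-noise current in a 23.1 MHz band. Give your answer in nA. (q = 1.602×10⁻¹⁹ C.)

I_n = √(2qI·B)
2qI·B = 2 × 1.602×10⁻¹⁹ × 6.92×10⁻⁵ × 2.31×10⁷ = 5.12×10⁻¹⁶ A²
I_n = √(5.12×10⁻¹⁶) = 2.26×10⁻⁸ A = 22.6 nA

22.6 nA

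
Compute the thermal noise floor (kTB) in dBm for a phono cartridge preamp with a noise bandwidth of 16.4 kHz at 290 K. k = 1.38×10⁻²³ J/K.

−131.8 dBm

P_n = kTB = 1.38×10⁻²³ × 290 × 1.64×10⁴ = 6.56×10⁻¹⁷ W
In dBm: 10 log₁₀(6.56×10⁻¹⁷ / 10⁻³) = −131.8 dBm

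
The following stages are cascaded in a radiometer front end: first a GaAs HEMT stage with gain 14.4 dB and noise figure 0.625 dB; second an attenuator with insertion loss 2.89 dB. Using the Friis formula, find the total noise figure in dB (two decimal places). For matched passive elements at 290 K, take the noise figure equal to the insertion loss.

Convert to linear (a loss of L dB is a gain of −L dB): F_i = 10^(NF_i/10), G_i = 10^(G_i,dB/10)
  Stage 1: F_1 = 10^(0.625/10) = 1.155, G_1 = 10^(14.4/10) = 27.54
  Stage 2: F_2 = 10^(2.89/10) = 1.945, G_2 = 10^(−2.89/10) = 0.5140
Friis cascade:
  F = 1.155 + (1.945 − 1)/27.54 = 1.189
NF = 10 log₁₀(1.189) = 0.75 dB

0.75 dB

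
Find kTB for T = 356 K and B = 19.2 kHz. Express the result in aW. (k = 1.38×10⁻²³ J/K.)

94.3 aW

P_n = kTB = 1.38×10⁻²³ × 356 × 1.92×10⁴ = 9.43×10⁻¹⁷ W = 94.3 aW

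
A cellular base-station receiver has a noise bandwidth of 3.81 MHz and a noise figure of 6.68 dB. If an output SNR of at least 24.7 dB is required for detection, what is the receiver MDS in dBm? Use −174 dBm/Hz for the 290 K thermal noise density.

Sensitivity = −174 + 10 log₁₀(B) + NF + SNR_min
= −174 + 65.81 + 6.68 + 24.7
= −76.81 dBm → −76.8 dBm

−76.8 dBm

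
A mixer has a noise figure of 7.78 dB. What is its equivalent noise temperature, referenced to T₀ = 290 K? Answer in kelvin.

1449 K

F = 10^(7.78/10) = 5.99791
T_e = (F − 1)·T₀ = (5.99791 − 1) × 290 = 1449 K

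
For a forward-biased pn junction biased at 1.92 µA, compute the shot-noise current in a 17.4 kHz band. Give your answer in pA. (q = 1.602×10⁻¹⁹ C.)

103 pA

I_n = √(2qI·B)
2qI·B = 2 × 1.602×10⁻¹⁹ × 1.92×10⁻⁶ × 1.74×10⁴ = 1.07×10⁻²⁰ A²
I_n = √(1.07×10⁻²⁰) = 1.03×10⁻¹⁰ A = 103 pA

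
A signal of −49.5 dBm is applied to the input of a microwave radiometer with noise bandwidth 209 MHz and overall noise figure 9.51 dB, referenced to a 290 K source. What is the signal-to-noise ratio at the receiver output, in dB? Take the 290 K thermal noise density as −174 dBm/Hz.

Noise floor: N = −174 + 10 log₁₀(B) + NF
10 log₁₀(2.09×10⁸) = 83.2 dB
N = −174 + 83.2 + 9.51 = −81.29 dBm
SNR = P_sig − N = −49.5 − (−81.29) = 31.79 dB → 31.8 dB

31.8 dB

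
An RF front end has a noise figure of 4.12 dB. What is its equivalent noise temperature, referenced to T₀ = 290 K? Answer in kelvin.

459 K

F = 10^(4.12/10) = 2.58226
T_e = (F − 1)·T₀ = (2.58226 − 1) × 290 = 459 K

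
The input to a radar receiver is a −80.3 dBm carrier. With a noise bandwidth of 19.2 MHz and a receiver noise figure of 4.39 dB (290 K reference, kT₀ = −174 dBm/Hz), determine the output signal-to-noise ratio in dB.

16.5 dB

Noise floor: N = −174 + 10 log₁₀(B) + NF
10 log₁₀(1.92×10⁷) = 72.83 dB
N = −174 + 72.83 + 4.39 = −96.78 dBm
SNR = P_sig − N = −80.3 − (−96.78) = 16.48 dB → 16.5 dB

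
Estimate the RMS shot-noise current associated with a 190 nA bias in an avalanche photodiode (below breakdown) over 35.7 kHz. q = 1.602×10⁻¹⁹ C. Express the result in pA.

46.6 pA

I_n = √(2qI·B)
2qI·B = 2 × 1.602×10⁻¹⁹ × 1.90×10⁻⁷ × 3.57×10⁴ = 2.17×10⁻²¹ A²
I_n = √(2.17×10⁻²¹) = 4.66×10⁻¹¹ A = 46.6 pA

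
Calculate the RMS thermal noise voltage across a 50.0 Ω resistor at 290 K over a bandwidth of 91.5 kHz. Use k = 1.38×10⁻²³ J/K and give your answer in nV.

271 nV

V_n = √(4kTRB)
4kTRB = 4 × 1.38×10⁻²³ × 290 × 5.00×10¹ × 9.15×10⁴ = 7.32×10⁻¹⁴ V²
V_n = √(7.32×10⁻¹⁴) = 2.71×10⁻⁷ V = 271 nV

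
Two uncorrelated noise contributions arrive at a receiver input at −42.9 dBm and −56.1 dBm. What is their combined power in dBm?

−42.7 dBm

Convert to linear, add, convert back:
P₁ = 5.13×10⁻⁸ W, P₂ = 2.45×10⁻⁹ W
P_tot = 5.37×10⁻⁸ W → 10 log₁₀(P_tot / 10⁻³) = −42.7 dBm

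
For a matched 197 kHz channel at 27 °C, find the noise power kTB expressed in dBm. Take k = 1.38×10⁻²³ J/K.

−120.9 dBm

T = 27 °C + 273.15 = 300.15 K
P_n = kTB = 1.38×10⁻²³ × 300.15 × 1.97×10⁵ = 8.16×10⁻¹⁶ W
In dBm: 10 log₁₀(8.16×10⁻¹⁶ / 10⁻³) = −120.9 dBm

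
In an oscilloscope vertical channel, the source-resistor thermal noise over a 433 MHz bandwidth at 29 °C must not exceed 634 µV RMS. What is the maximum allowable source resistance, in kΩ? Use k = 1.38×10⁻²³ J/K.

55.7 kΩ

T = 29 °C + 273.15 = 302.15 K
Johnson–Nyquist: V_n = √(4kTRB) ⇒ R = V_n² / (4kTB)
4kTB = 4 × 1.38×10⁻²³ × 302.15 × 4.33×10⁸ = 7.22×10⁻¹²
R = (6.34×10⁻⁴)² / 7.22×10⁻¹² = 5.57×10⁴ Ω = 55.7 kΩ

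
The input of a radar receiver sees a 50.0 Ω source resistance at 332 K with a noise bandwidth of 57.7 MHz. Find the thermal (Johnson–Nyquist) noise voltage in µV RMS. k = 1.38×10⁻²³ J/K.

V_n = √(4kTRB)
4kTRB = 4 × 1.38×10⁻²³ × 332 × 5.00×10¹ × 5.77×10⁷ = 5.29×10⁻¹¹ V²
V_n = √(5.29×10⁻¹¹) = 7.27×10⁻⁶ V = 7.27 µV

7.27 µV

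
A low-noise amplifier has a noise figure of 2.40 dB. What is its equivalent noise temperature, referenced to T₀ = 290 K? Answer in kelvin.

214 K

F = 10^(2.40/10) = 1.7378
T_e = (F − 1)·T₀ = (1.7378 − 1) × 290 = 214 K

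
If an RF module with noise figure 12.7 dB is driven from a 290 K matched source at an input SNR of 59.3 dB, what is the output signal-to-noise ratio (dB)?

By definition F = SNR_in/SNR_out, so in dB: SNR_out = SNR_in − NF
SNR_out = 59.3 − 12.7 = 46.6 dB

46.6 dB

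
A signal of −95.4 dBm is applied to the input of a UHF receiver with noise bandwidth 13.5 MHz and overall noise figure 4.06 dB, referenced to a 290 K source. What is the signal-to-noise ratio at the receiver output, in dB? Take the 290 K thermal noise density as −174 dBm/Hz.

Noise floor: N = −174 + 10 log₁₀(B) + NF
10 log₁₀(1.35×10⁷) = 71.3 dB
N = −174 + 71.3 + 4.06 = −98.64 dBm
SNR = P_sig − N = −95.4 − (−98.64) = 3.24 dB → 3.2 dB

3.2 dB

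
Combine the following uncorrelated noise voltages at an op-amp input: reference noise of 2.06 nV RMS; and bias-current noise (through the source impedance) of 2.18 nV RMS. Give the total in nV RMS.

Uncorrelated sources add in power (mean-square): V_tot = √(ΣV_i²)
V_tot = √[(2.06×10⁻⁹)² + (2.18×10⁻⁹)²] = 3.00×10⁻⁹ V = 3.00 nV

3.00 nV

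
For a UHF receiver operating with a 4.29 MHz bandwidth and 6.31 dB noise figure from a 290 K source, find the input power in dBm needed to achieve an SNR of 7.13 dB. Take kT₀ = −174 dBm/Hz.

−94.2 dBm

Sensitivity = −174 + 10 log₁₀(B) + NF + SNR_min
= −174 + 66.32 + 6.31 + 7.13
= −94.24 dBm → −94.2 dBm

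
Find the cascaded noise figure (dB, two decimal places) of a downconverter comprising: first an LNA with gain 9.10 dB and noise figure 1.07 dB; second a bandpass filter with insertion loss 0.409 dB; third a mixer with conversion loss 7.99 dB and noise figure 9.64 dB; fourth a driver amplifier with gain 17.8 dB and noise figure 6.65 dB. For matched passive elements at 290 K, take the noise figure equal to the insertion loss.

Convert to linear (a loss of L dB is a gain of −L dB): F_i = 10^(NF_i/10), G_i = 10^(G_i,dB/10)
  Stage 1: F_1 = 10^(1.07/10) = 1.279, G_1 = 10^(9.10/10) = 8.128
  Stage 2: F_2 = 10^(0.409/10) = 1.099, G_2 = 10^(−0.409/10) = 0.9101
  Stage 3: F_3 = 10^(9.64/10) = 9.204, G_3 = 10^(−7.99/10) = 0.1589
  Stage 4: F_4 = 10^(6.65/10) = 4.624, G_4 = 10^(17.8/10) = 60.26
Friis cascade:
  F = 1.279 + (1.099 − 1)/8.128 + (9.204 − 1)/7.398 + (4.624 − 1)/1.175 = 5.484
NF = 10 log₁₀(5.484) = 7.39 dB

7.39 dB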